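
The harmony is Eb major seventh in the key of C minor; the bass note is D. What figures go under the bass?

D is the seventh of Eb major seventh, so the chord is in third inversion.
A seventh chord in third inversion is figured 6/4/2, conventionally abbreviated 4/2.

4/2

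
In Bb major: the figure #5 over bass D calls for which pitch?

Counting 4 letter steps above D lands on A; in Bb major, that letter is A.
The #5 figure raises it a semitone, giving A#.

A#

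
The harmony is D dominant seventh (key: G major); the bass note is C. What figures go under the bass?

4/2

C is the seventh of D dominant seventh, so the chord is in third inversion.
A seventh chord in third inversion is figured 6/4/2, conventionally abbreviated 4/2.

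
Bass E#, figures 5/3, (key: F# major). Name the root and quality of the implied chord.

The figures 5/3 indicate a triad in root position.
In root position the bass is the root, so the root is E#.
The chord tones are E#, G#, B, giving E# diminished.

E# diminished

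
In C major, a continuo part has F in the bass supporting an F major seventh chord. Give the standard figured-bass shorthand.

F is the root of F major seventh, so the chord is in root position.
A seventh chord in root position is figured 7/5/3, conventionally abbreviated 7.

7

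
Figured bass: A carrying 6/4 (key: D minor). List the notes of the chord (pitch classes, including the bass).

A fourth above A in this key is D.
A sixth above A in this key is F.
Together with the bass A, this spells D minor in second inversion.

A, D, F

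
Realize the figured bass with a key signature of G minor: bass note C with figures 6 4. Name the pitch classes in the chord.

C, F, A

A fourth above C in this key is F.
A sixth above C in this key is A.
Together with the bass C, this spells F major in second inversion.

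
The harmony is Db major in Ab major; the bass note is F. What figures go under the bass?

F is the third of Db major, so the chord is in first inversion.
A triad in first inversion is figured 6/3, conventionally abbreviated 6.

6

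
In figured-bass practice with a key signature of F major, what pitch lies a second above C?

Counting 1 letter step above C lands on D; in F major, that letter is D.

D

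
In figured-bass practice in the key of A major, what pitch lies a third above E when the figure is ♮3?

Counting 2 letter steps above E lands on G; in A major, that letter is G#.
The ♮3 figure makes it natural, giving G.

G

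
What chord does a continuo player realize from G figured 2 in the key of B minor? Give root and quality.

A dominant seventh

The figures 2 indicate a seventh chord in third inversion.
In third inversion the root lies a second above the bass: a second above G in B minor is A.
The chord tones are G, A, C#, E, giving A dominant seventh.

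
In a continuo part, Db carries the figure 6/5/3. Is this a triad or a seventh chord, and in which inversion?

Intervals of 6/5/3 above the bass form a seventh chord; the bass is the third, so this is first inversion.

seventh chord, first inversion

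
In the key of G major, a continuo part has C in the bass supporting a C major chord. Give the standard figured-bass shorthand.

C is the root of C major, so the chord is in root position.
A triad in root position is figured 5/3, conventionally abbreviated (no figures — root-position triad).

no figures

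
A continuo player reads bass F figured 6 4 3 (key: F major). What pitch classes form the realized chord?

F, A, Bb, D

A third above F in this key is A.
A fourth above F in this key is Bb.
A sixth above F in this key is D.
Together with the bass F, this spells Bb major seventh in second inversion.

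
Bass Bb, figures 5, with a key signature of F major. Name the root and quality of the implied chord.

Bb major

The figures 5 indicate a triad in root position.
In root position the bass is the root, so the root is Bb.
The chord tones are Bb, D, F, giving Bb major.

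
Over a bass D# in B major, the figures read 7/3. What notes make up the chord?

The written figures 7/3 are shorthand for 7/5/3: the 5 is implied.
A third above D# in this key is F#.
A fifth above D# in this key is A#.
A seventh above D# in this key is C#.
Together with the bass D#, this spells D# minor seventh in root position.

D#, F#, A#, C#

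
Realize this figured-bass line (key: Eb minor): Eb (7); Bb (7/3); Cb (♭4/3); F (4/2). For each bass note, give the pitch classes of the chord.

Eb, Gb, Bb, Db | Bb, Db, F, Ab | Cb, Eb, Fb, Ab | F, Gb, Bb, Db

Eb (7/5/3): Eb, Gb, Bb, Db.
Bb (7/5/3): Bb, Db, F, Ab.
Cb (6/b4/3): Cb, Eb, Fb, Ab.
F (6/4/2): F, Gb, Bb, Db.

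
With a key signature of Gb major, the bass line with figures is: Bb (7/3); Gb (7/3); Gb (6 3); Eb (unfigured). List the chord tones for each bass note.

Bb, Db, F, Ab | Gb, Bb, Db, F | Gb, Bb, Eb | Eb, Gb, Bb

Bb (7/5/3): Bb, Db, F, Ab.
Gb (7/5/3): Gb, Bb, Db, F.
Gb (6/3): Gb, Bb, Eb.
Eb (5/3): Eb, Gb, Bb.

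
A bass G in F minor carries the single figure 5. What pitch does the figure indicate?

Db

Counting 4 letter steps above G lands on D; in F minor, that letter is Db.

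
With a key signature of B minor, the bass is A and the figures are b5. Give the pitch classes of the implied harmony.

The written figures b5 are shorthand for 5/3: the 3 is implied.
A third above A in this key is C#.
A fifth above A in this key is E, lowered to Eb by the flat.

A, C#, Eb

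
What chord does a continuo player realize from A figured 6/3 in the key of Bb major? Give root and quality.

The figures 6/3 indicate a triad in first inversion.
In first inversion the root lies a sixth above the bass: a sixth above A in Bb major is F.
The chord tones are A, C, F, giving F major.

F major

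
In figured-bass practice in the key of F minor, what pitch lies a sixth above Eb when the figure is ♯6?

Counting 5 letter steps above Eb lands on C; in F minor, that letter is C.
The #6 figure raises it a semitone, giving C#.

C#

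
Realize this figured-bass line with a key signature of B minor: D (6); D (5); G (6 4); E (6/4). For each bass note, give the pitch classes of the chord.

D, F#, B | D, F#, A | G, C#, E | E, A, C#

D (6/3): D, F#, B.
D (5/3): D, F#, A.
G (6/4): G, C#, E.
E (6/4): E, A, C#.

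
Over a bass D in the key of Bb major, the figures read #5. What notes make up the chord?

D, F, A#

The written figures #5 are shorthand for 5/3: the 3 is implied.
A third above D in this key is F.
A fifth above D in this key is A, raised to A# by the sharp.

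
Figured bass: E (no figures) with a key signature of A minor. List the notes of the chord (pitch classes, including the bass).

An unfigured bass implies 5/3.
A third above E in this key is G.
A fifth above E in this key is B.
Together with the bass E, this spells E minor in root position.

E, G, B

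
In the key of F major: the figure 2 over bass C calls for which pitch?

D

Counting 1 letter step above C lands on D; in F major, that letter is D.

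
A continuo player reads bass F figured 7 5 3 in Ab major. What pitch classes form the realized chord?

A third above F in this key is Ab.
A fifth above F in this key is C.
A seventh above F in this key is Eb.
Together with the bass F, this spells F minor seventh in root position.

F, Ab, C, Eb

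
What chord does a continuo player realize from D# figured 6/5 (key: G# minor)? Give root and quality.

B major seventh

The figures 6/5 indicate a seventh chord in first inversion.
In first inversion the root lies a sixth above the bass: a sixth above D# in G# minor is B.
The chord tones are D#, F#, A#, B, giving B major seventh.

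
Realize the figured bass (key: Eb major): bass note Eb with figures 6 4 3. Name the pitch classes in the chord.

A third above Eb in this key is G.
A fourth above Eb in this key is Ab.
A sixth above Eb in this key is C.
Together with the bass Eb, this spells Ab major seventh in second inversion.

Eb, G, Ab, C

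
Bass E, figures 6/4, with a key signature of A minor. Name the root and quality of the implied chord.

The figures 6/4 indicate a triad in second inversion.
In second inversion the root lies a fourth above the bass: a fourth above E in A minor is A.
The chord tones are E, A, C, giving A minor.

A minor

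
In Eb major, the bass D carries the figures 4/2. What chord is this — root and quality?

The figures 4/2 indicate a seventh chord in third inversion.
In third inversion the root lies a second above the bass: a second above D in Eb major is Eb.
The chord tones are D, Eb, G, Bb, giving Eb major seventh.

Eb major seventh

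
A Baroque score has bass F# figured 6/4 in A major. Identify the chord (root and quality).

The figures 6/4 indicate a triad in second inversion.
In second inversion the root lies a fourth above the bass: a fourth above F# in A major is B.
The chord tones are F#, B, D, giving B minor.

B minor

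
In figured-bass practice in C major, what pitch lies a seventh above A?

G

Counting 6 letter steps above A lands on G; in C major, that letter is G.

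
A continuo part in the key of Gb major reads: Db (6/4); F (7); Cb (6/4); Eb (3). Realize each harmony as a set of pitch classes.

Db, Gb, Bb | F, Ab, Cb, Eb | Cb, F, Ab | Eb, Gb, Bb

Db (6/4): Db, Gb, Bb.
F (7/5/3): F, Ab, Cb, Eb.
Cb (6/4): Cb, F, Ab.
Eb (5/3): Eb, Gb, Bb.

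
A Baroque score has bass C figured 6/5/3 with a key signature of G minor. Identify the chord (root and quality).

A half-diminished seventh

The figures 6/5/3 indicate a seventh chord in first inversion.
In first inversion the root lies a sixth above the bass: a sixth above C in G minor is A.
The chord tones are C, Eb, G, A, giving A half-diminished seventh.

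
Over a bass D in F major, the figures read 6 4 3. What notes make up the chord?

A third above D in this key is F.
A fourth above D in this key is G.
A sixth above D in this key is Bb.
Together with the bass D, this spells G minor seventh in second inversion.

D, F, G, Bb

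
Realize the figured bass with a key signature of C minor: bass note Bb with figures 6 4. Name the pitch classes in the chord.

A fourth above Bb in this key is Eb.
A sixth above Bb in this key is G.
Together with the bass Bb, this spells Eb major in second inversion.

Bb, Eb, G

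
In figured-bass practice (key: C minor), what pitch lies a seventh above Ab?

Counting 6 letter steps above Ab lands on G; in C minor, that letter is G.

G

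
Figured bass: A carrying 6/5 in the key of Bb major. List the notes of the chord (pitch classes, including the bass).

A, C, Eb, F

The written figures 6/5 are shorthand for 6/5/3: the 3 is implied.
A third above A in this key is C.
A fifth above A in this key is Eb.
A sixth above A in this key is F.
Together with the bass A, this spells F dominant seventh in first inversion.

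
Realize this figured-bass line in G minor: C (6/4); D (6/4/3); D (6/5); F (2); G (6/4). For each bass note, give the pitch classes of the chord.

C, F, A | D, F, G, Bb | D, F, A, Bb | F, G, Bb, D | G, C, Eb

C (6/4): C, F, A.
D (6/4/3): D, F, G, Bb.
D (6/5/3): D, F, A, Bb.
F (6/4/2): F, G, Bb, D.
G (6/4): G, C, Eb.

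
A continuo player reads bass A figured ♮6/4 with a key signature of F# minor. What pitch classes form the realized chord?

A, D, F

A fourth above A in this key is D.
A sixth above A in this key is F#, made natural (F) by the ♮ figure.
Together with the bass A, this spells D minor in second inversion.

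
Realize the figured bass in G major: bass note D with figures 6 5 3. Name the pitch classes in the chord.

A third above D in this key is F#.
A fifth above D in this key is A.
A sixth above D in this key is B.
Together with the bass D, this spells B minor seventh in first inversion.

D, F#, A, B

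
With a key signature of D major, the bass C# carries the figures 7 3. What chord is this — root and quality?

The figures 7 3 indicate a seventh chord in root position.
In root position the bass is the root, so the root is C#.
The chord tones are C#, E, G, B, giving C# half-diminished seventh.

C# half-diminished seventh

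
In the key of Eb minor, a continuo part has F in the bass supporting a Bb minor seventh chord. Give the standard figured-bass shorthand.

F is the fifth of Bb minor seventh, so the chord is in second inversion.
A seventh chord in second inversion is figured 6/4/3, conventionally abbreviated 4/3.

4/3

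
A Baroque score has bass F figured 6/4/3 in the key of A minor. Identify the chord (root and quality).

The figures 6/4/3 indicate a seventh chord in second inversion.
In second inversion the root lies a fourth above the bass: a fourth above F in A minor is B.
The chord tones are F, A, B, D, giving B half-diminished seventh.

B half-diminished seventh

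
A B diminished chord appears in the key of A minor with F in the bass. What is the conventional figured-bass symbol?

6/4

F is the fifth of B diminished, so the chord is in second inversion.
A triad in second inversion is figured 6/4, conventionally abbreviated 6/4.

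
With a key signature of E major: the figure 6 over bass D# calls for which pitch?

B

Counting 5 letter steps above D# lands on B; in E major, that letter is B.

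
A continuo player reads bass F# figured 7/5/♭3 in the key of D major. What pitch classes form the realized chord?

A third above F# in this key is A, lowered to Ab by the flat.
A fifth above F# in this key is C#.
A seventh above F# in this key is E.

F#, Ab, C#, E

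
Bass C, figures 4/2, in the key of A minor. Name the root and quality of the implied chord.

The figures 4/2 indicate a seventh chord in third inversion.
In third inversion the root lies a second above the bass: a second above C in A minor is D.
The chord tones are C, D, F, A, giving D minor seventh.

D minor seventh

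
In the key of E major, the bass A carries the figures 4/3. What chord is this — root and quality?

D# half-diminished seventh

The figures 4/3 indicate a seventh chord in second inversion.
In second inversion the root lies a fourth above the bass: a fourth above A in E major is D#.
The chord tones are A, C#, D#, F#, giving D# half-diminished seventh.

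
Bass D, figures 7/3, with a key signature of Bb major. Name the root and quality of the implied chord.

D minor seventh

The figures 7/3 indicate a seventh chord in root position.
In root position the bass is the root, so the root is D.
The chord tones are D, F, A, C, giving D minor seventh.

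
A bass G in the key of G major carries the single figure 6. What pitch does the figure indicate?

E

Counting 5 letter steps above G lands on E; in G major, that letter is E.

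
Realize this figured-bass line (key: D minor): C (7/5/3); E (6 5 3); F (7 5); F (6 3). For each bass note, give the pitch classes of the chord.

C (7/5/3): C, E, G, Bb.
E (6/5/3): E, G, Bb, C.
F (7/5/3): F, A, C, E.
F (6/3): F, A, D.

C, E, G, Bb | E, G, Bb, C | F, A, C, E | F, A, D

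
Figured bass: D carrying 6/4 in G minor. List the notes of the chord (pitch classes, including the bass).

D, G, Bb

A fourth above D in this key is G.
A sixth above D in this key is Bb.
Together with the bass D, this spells G minor in second inversion.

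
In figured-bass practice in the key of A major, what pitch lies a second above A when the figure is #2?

Counting 1 letter step above A lands on B; in A major, that letter is B.
The #2 figure raises it a semitone, giving B#.

B#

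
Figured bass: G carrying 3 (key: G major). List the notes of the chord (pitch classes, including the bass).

The written figures 3 are shorthand for 5/3: the 5 is implied.
A third above G in this key is B.
A fifth above G in this key is D.
Together with the bass G, this spells G major in root position.

G, B, D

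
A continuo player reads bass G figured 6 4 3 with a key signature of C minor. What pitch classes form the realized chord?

G, Bb, C, Eb

A third above G in this key is Bb.
A fourth above G in this key is C.
A sixth above G in this key is Eb.
Together with the bass G, this spells C minor seventh in second inversion.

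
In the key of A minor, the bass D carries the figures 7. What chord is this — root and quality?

D minor seventh

The figures 7 indicate a seventh chord in root position.
In root position the bass is the root, so the root is D.
The chord tones are D, F, A, C, giving D minor seventh.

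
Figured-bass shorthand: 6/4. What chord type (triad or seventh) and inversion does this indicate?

Intervals of 6/4 above the bass form a triad; the bass is the fifth, so this is second inversion.

triad, second inversion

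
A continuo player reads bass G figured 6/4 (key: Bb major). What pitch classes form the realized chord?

A fourth above G in this key is C.
A sixth above G in this key is Eb.
Together with the bass G, this spells C minor in second inversion.

G, C, Eb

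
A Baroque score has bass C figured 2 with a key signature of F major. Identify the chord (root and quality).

The figures 2 indicate a seventh chord in third inversion.
In third inversion the root lies a second above the bass: a second above C in F major is D.
The chord tones are C, D, F, A, giving D minor seventh.

D minor seventh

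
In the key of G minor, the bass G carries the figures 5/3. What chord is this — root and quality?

The figures 5/3 indicate a triad in root position.
In root position the bass is the root, so the root is G.
The chord tones are G, Bb, D, giving G minor.

G minor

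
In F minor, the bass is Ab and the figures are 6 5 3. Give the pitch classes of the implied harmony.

A third above Ab in this key is C.
A fifth above Ab in this key is Eb.
A sixth above Ab in this key is F.
Together with the bass Ab, this spells F minor seventh in first inversion.

Ab, C, Eb, F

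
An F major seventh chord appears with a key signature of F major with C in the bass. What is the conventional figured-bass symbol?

4/3

C is the fifth of F major seventh, so the chord is in second inversion.
A seventh chord in second inversion is figured 6/4/3, conventionally abbreviated 4/3.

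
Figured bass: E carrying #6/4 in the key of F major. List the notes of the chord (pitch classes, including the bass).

E, A, C#

A fourth above E in this key is A.
A sixth above E in this key is C, raised to C# by the sharp.
Together with the bass E, this spells A major in second inversion.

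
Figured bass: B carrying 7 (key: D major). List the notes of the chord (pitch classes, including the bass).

B, D, F#, A

The written figures 7 are shorthand for 7/5/3: the 5/3 are implied.
A third above B in this key is D.
A fifth above B in this key is F#.
A seventh above B in this key is A.
Together with the bass B, this spells B minor seventh in root position.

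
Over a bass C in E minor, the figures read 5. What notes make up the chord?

C, E, G

The written figures 5 are shorthand for 5/3: the 3 is implied.
A third above C in this key is E.
A fifth above C in this key is G.
Together with the bass C, this spells C major in root position.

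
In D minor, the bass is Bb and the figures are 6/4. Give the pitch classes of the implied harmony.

A fourth above Bb in this key is E.
A sixth above Bb in this key is G.
Together with the bass Bb, this spells E diminished in second inversion.

Bb, E, G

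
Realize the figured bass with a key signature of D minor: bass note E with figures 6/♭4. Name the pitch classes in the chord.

E, Ab, C

A fourth above E in this key is A, lowered to Ab by the flat.
A sixth above E in this key is C.
Together with the bass E, this spells Ab augmented in second inversion.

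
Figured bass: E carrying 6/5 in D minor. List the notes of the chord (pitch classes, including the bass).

E, G, Bb, C

The written figures 6/5 are shorthand for 6/5/3: the 3 is implied.
A third above E in this key is G.
A fifth above E in this key is Bb.
A sixth above E in this key is C.
Together with the bass E, this spells C dominant seventh in first inversion.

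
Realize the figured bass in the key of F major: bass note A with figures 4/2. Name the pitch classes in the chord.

The written figures 4/2 are shorthand for 6/4/2: the 6 is implied.
A second above A in this key is Bb.
A fourth above A in this key is D.
A sixth above A in this key is F.
Together with the bass A, this spells Bb major seventh in third inversion.

A, Bb, D, F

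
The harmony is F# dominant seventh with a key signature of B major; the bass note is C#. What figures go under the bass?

4/3

C# is the fifth of F# dominant seventh, so the chord is in second inversion.
A seventh chord in second inversion is figured 6/4/3, conventionally abbreviated 4/3.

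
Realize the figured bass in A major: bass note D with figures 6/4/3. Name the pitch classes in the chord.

D, F#, G#, B

A third above D in this key is F#.
A fourth above D in this key is G#.
A sixth above D in this key is B.
Together with the bass D, this spells G# half-diminished seventh in second inversion.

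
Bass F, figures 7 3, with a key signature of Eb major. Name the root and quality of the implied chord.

F minor seventh

The figures 7 3 indicate a seventh chord in root position.
In root position the bass is the root, so the root is F.
The chord tones are F, Ab, C, Eb, giving F minor seventh.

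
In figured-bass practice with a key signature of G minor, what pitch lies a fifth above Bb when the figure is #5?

Counting 4 letter steps above Bb lands on F; in G minor, that letter is F.
The #5 figure raises it a semitone, giving F#.

F#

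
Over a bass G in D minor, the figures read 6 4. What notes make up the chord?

G, C, E

A fourth above G in this key is C.
A sixth above G in this key is E.
Together with the bass G, this spells C major in second inversion.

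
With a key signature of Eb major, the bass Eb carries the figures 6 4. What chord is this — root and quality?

The figures 6 4 indicate a triad in second inversion.
In second inversion the root lies a fourth above the bass: a fourth above Eb in Eb major is Ab.
The chord tones are Eb, Ab, C, giving Ab major.

Ab major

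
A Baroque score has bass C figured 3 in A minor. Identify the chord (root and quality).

The figures 3 indicate a triad in root position.
In root position the bass is the root, so the root is C.
The chord tones are C, E, G, giving C major.

C major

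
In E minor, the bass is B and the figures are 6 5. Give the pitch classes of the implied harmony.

B, D, F#, G

The written figures 6 5 are shorthand for 6/5/3: the 3 is implied.
A third above B in this key is D.
A fifth above B in this key is F#.
A sixth above B in this key is G.
Together with the bass B, this spells G major seventh in first inversion.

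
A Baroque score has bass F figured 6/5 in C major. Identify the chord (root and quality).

The figures 6/5 indicate a seventh chord in first inversion.
In first inversion the root lies a sixth above the bass: a sixth above F in C major is D.
The chord tones are F, A, C, D, giving D minor seventh.

D minor seventh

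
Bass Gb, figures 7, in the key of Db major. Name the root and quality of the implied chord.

Gb major seventh

The figures 7 indicate a seventh chord in root position.
In root position the bass is the root, so the root is Gb.
The chord tones are Gb, Bb, Db, F, giving Gb major seventh.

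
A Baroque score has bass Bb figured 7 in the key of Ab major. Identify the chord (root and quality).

Bb minor seventh

The figures 7 indicate a seventh chord in root position.
In root position the bass is the root, so the root is Bb.
The chord tones are Bb, Db, F, Ab, giving Bb minor seventh.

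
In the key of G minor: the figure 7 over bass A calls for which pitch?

G

Counting 6 letter steps above A lands on G; in G minor, that letter is G.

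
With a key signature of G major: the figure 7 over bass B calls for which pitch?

A

Counting 6 letter steps above B lands on A; in G major, that letter is A.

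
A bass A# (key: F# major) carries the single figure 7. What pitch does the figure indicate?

Counting 6 letter steps above A# lands on G; in F# major, that letter is G#.

G#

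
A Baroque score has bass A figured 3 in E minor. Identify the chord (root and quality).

The figures 3 indicate a triad in root position.
In root position the bass is the root, so the root is A.
The chord tones are A, C, E, giving A minor.

A minor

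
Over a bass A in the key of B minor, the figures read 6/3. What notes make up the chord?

A, C#, F#

A third above A in this key is C#.
A sixth above A in this key is F#.
Together with the bass A, this spells F# minor in first inversion.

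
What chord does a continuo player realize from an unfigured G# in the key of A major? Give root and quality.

An unfigured bass indicates a triad in root position.
In root position the bass is the root, so the root is G#.
The chord tones are G#, B, D, giving G# diminished.

G# diminished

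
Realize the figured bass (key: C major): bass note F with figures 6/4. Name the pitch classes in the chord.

A fourth above F in this key is B.
A sixth above F in this key is D.
Together with the bass F, this spells B diminished in second inversion.

F, B, D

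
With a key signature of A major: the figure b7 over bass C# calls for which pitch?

Counting 6 letter steps above C# lands on B; in A major, that letter is B.
The b7 figure lowers it a semitone, giving Bb.

Bb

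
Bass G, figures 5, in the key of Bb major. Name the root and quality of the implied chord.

G minor

The figures 5 indicate a triad in root position.
In root position the bass is the root, so the root is G.
The chord tones are G, Bb, D, giving G minor.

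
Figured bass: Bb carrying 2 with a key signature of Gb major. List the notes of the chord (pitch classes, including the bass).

Bb, Cb, Eb, Gb

The written figures 2 are shorthand for 6/4/2: the 6/4 are implied.
A second above Bb in this key is Cb.
A fourth above Bb in this key is Eb.
A sixth above Bb in this key is Gb.
Together with the bass Bb, this spells Cb major seventh in third inversion.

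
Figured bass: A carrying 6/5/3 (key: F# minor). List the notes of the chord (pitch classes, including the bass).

A third above A in this key is C#.
A fifth above A in this key is E.
A sixth above A in this key is F#.
Together with the bass A, this spells F# minor seventh in first inversion.

A, C#, E, F#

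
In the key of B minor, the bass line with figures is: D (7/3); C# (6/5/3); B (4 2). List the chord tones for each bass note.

D, F#, A, C# | C#, E, G, A | B, C#, E, G

D (7/5/3): D, F#, A, C#.
C# (6/5/3): C#, E, G, A.
B (6/4/2): B, C#, E, G.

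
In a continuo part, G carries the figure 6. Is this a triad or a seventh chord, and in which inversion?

6 is shorthand for 6/3.
Intervals of 6/3 above the bass form a triad; the bass is the third, so this is first inversion.

triad, first inversion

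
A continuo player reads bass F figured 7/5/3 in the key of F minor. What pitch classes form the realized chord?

F, Ab, C, Eb

A third above F in this key is Ab.
A fifth above F in this key is C.
A seventh above F in this key is Eb.
Together with the bass F, this spells F minor seventh in root position.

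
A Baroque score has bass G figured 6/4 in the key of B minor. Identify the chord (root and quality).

C# diminished

The figures 6/4 indicate a triad in second inversion.
In second inversion the root lies a fourth above the bass: a fourth above G in B minor is C#.
The chord tones are G, C#, E, giving C# diminished.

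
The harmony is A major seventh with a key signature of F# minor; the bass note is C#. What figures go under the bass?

C# is the third of A major seventh, so the chord is in first inversion.
A seventh chord in first inversion is figured 6/5/3, conventionally abbreviated 6/5.

6/5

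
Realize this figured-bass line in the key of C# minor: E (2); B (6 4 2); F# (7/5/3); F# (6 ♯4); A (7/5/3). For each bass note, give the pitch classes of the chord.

E, F#, A, C# | B, C#, E, G# | F#, A, C#, E | F#, B#, D# | A, C#, E, G#

E (6/4/2): E, F#, A, C#.
B (6/4/2): B, C#, E, G#.
F# (7/5/3): F#, A, C#, E.
F# (6/#4): F#, B#, D#.
A (7/5/3): A, C#, E, G#.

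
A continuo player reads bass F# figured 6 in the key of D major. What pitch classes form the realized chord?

F#, A, D

The written figures 6 are shorthand for 6/3: the 3 is implied.
A third above F# in this key is A.
A sixth above F# in this key is D.
Together with the bass F#, this spells D major in first inversion.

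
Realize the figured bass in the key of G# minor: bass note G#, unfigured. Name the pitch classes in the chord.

An unfigured bass implies 5/3.
A third above G# in this key is B.
A fifth above G# in this key is D#.
Together with the bass G#, this spells G# minor in root position.

G#, B, D#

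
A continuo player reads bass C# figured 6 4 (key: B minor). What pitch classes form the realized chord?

C#, F#, A

A fourth above C# in this key is F#.
A sixth above C# in this key is A.
Together with the bass C#, this spells F# minor in second inversion.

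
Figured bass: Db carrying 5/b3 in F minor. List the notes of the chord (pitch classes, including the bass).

Db, Fb, Ab

A third above Db in this key is F, lowered to Fb by the flat.
A fifth above Db in this key is Ab.
Together with the bass Db, this spells Db minor in root position.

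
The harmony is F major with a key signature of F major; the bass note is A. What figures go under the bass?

6

A is the third of F major, so the chord is in first inversion.
A triad in first inversion is figured 6/3, conventionally abbreviated 6.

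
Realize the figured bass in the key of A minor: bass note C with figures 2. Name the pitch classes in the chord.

The written figures 2 are shorthand for 6/4/2: the 6/4 are implied.
A second above C in this key is D.
A fourth above C in this key is F.
A sixth above C in this key is A.
Together with the bass C, this spells D minor seventh in third inversion.

C, D, F, A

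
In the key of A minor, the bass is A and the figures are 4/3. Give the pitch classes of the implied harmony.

The written figures 4/3 are shorthand for 6/4/3: the 6 is implied.
A third above A in this key is C.
A fourth above A in this key is D.
A sixth above A in this key is F.
Together with the bass A, this spells D minor seventh in second inversion.

A, C, D, F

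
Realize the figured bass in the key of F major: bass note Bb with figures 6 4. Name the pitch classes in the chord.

Bb, E, G

A fourth above Bb in this key is E.
A sixth above Bb in this key is G.
Together with the bass Bb, this spells E diminished in second inversion.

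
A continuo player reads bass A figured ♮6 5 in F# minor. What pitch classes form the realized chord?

The written figures ♮6 5 are shorthand for 6/5/3: the 3 is implied.
A third above A in this key is C#.
A fifth above A in this key is E.
A sixth above A in this key is F#, made natural (F) by the ♮ figure.
Together with the bass A, this spells F augmented major seventh in first inversion.

A, C#, E, F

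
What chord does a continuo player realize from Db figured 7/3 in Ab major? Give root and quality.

The figures 7/3 indicate a seventh chord in root position.
In root position the bass is the root, so the root is Db.
The chord tones are Db, F, Ab, C, giving Db major seventh.

Db major seventh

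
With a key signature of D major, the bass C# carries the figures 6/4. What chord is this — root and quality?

F# minor

The figures 6/4 indicate a triad in second inversion.
In second inversion the root lies a fourth above the bass: a fourth above C# in D major is F#.
The chord tones are C#, F#, A, giving F# minor.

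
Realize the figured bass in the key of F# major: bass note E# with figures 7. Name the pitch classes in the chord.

E#, G#, B, D#

The written figures 7 are shorthand for 7/5/3: the 5/3 are implied.
A third above E# in this key is G#.
A fifth above E# in this key is B.
A seventh above E# in this key is D#.
Together with the bass E#, this spells E# half-diminished seventh in root position.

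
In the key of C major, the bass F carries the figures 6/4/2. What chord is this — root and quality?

G dominant seventh

The figures 6/4/2 indicate a seventh chord in third inversion.
In third inversion the root lies a second above the bass: a second above F in C major is G.
The chord tones are F, G, B, D, giving G dominant seventh.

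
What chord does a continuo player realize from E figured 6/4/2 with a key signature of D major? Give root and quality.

The figures 6/4/2 indicate a seventh chord in third inversion.
In third inversion the root lies a second above the bass: a second above E in D major is F#.
The chord tones are E, F#, A, C#, giving F# minor seventh.

F# minor seventh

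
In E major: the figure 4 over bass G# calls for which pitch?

C#

Counting 3 letter steps above G# lands on C; in E major, that letter is C#.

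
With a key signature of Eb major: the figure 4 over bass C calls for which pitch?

F

Counting 3 letter steps above C lands on F; in Eb major, that letter is F.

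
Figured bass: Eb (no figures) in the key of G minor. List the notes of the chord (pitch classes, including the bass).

An unfigured bass implies 5/3.
A third above Eb in this key is G.
A fifth above Eb in this key is Bb.
Together with the bass Eb, this spells Eb major in root position.

Eb, G, Bb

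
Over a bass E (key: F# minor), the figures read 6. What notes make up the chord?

E, G#, C#

The written figures 6 are shorthand for 6/3: the 3 is implied.
A third above E in this key is G#.
A sixth above E in this key is C#.
Together with the bass E, this spells C# minor in first inversion.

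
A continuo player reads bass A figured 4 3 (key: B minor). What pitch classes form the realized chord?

The written figures 4 3 are shorthand for 6/4/3: the 6 is implied.
A third above A in this key is C#.
A fourth above A in this key is D.
A sixth above A in this key is F#.
Together with the bass A, this spells D major seventh in second inversion.

A, C#, D, F#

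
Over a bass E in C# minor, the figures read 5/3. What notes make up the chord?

E, G#, B

A third above E in this key is G#.
A fifth above E in this key is B.
Together with the bass E, this spells E major in root position.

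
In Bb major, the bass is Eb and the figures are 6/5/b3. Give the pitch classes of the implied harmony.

A third above Eb in this key is G, lowered to Gb by the flat.
A fifth above Eb in this key is Bb.
A sixth above Eb in this key is C.
Together with the bass Eb, this spells C half-diminished seventh in first inversion.

Eb, Gb, Bb, C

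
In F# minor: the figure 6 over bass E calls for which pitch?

Counting 5 letter steps above E lands on C; in F# minor, that letter is C#.

C#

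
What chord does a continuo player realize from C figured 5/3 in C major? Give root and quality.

C major

The figures 5/3 indicate a triad in root position.
In root position the bass is the root, so the root is C.
The chord tones are C, E, G, giving C major.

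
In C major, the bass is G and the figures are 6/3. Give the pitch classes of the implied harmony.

G, B, E

A third above G in this key is B.
A sixth above G in this key is E.
Together with the bass G, this spells E minor in first inversion.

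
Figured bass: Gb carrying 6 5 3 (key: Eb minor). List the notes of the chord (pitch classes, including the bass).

A third above Gb in this key is Bb.
A fifth above Gb in this key is Db.
A sixth above Gb in this key is Eb.
Together with the bass Gb, this spells Eb minor seventh in first inversion.

Gb, Bb, Db, Eb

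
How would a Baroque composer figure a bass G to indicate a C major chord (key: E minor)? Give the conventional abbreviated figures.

G is the fifth of C major, so the chord is in second inversion.
A triad in second inversion is figured 6/4, conventionally abbreviated 6/4.

6/4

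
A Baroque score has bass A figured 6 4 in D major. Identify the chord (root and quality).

D major

The figures 6 4 indicate a triad in second inversion.
In second inversion the root lies a fourth above the bass: a fourth above A in D major is D.
The chord tones are A, D, F#, giving D major.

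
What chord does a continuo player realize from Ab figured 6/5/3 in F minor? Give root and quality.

F minor seventh

The figures 6/5/3 indicate a seventh chord in first inversion.
In first inversion the root lies a sixth above the bass: a sixth above Ab in F minor is F.
The chord tones are Ab, C, Eb, F, giving F minor seventh.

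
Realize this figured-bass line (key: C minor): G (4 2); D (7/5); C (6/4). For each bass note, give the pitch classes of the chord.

G (6/4/2): G, Ab, C, Eb.
D (7/5/3): D, F, Ab, C.
C (6/4): C, F, Ab.

G, Ab, C, Eb | D, F, Ab, C | C, F, Ab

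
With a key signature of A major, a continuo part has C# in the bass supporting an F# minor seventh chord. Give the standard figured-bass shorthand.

4/3

C# is the fifth of F# minor seventh, so the chord is in second inversion.
A seventh chord in second inversion is figured 6/4/3, conventionally abbreviated 4/3.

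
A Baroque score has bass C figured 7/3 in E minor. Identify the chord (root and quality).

C major seventh

The figures 7/3 indicate a seventh chord in root position.
In root position the bass is the root, so the root is C.
The chord tones are C, E, G, B, giving C major seventh.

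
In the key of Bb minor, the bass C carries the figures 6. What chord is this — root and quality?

The figures 6 indicate a triad in first inversion.
In first inversion the root lies a sixth above the bass: a sixth above C in Bb minor is Ab.
The chord tones are C, Eb, Ab, giving Ab major.

Ab major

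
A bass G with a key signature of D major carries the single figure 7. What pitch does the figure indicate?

F#

Counting 6 letter steps above G lands on F; in D major, that letter is F#.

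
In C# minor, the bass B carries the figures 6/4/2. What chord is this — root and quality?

The figures 6/4/2 indicate a seventh chord in third inversion.
In third inversion the root lies a second above the bass: a second above B in C# minor is C#.
The chord tones are B, C#, E, G#, giving C# minor seventh.

C# minor seventh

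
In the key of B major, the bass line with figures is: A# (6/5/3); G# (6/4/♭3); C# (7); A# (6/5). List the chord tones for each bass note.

A#, C#, E, F# | G#, Bb, C#, E | C#, E, G#, B | A#, C#, E, F#

A# (6/5/3): A#, C#, E, F#.
G# (6/4/b3): G#, Bb, C#, E.
C# (7/5/3): C#, E, G#, B.
A# (6/5/3): A#, C#, E, F#.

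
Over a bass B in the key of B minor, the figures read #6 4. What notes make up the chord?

B, E, G#

A fourth above B in this key is E.
A sixth above B in this key is G, raised to G# by the sharp.
Together with the bass B, this spells E major in second inversion.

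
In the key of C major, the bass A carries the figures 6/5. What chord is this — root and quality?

The figures 6/5 indicate a seventh chord in first inversion.
In first inversion the root lies a sixth above the bass: a sixth above A in C major is F.
The chord tones are A, C, E, F, giving F major seventh.

F major seventh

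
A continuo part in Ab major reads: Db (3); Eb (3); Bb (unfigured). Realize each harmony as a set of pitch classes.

Db, F, Ab | Eb, G, Bb | Bb, Db, F

Db (5/3): Db, F, Ab.
Eb (5/3): Eb, G, Bb.
Bb (5/3): Bb, Db, F.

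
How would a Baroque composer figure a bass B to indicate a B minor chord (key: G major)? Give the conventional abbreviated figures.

B is the root of B minor, so the chord is in root position.
A triad in root position is figured 5/3, conventionally abbreviated (no figures — root-position triad).

no figures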